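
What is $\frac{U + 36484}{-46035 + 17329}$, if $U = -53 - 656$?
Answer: $- \frac{35775}{28706} \approx -1.2463$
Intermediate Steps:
$U = -709$ ($U = -53 - 656 = -709$)
$\frac{U + 36484}{-46035 + 17329} = \frac{-709 + 36484}{-46035 + 17329} = \frac{35775}{-28706} = 35775 \left(- \frac{1}{28706}\right) = - \frac{35775}{28706}$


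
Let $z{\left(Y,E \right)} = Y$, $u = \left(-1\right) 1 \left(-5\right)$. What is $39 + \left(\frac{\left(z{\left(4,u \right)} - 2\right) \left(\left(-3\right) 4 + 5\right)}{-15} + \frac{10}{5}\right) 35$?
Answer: $\frac{425}{3} \approx 141.67$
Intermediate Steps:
$u = 5$ ($u = \left(-1\right) \left(-5\right) = 5$)
$39 + \left(\frac{\left(z{\left(4,u \right)} - 2\right) \left(\left(-3\right) 4 + 5\right)}{-15} + \frac{10}{5}\right) 35 = 39 + \left(\frac{\left(4 - 2\right) \left(\left(-3\right) 4 + 5\right)}{-15} + \frac{10}{5}\right) 35 = 39 + \left(2 \left(-12 + 5\right) \left(- \frac{1}{15}\right) + 10 \cdot \frac{1}{5}\right) 35 = 39 + \left(2 \left(-7\right) \left(- \frac{1}{15}\right) + 2\right) 35 = 39 + \left(\left(-14\right) \left(- \frac{1}{15}\right) + 2\right) 35 = 39 + \left(\frac{14}{15} + 2\right) 35 = 39 + \frac{44}{15} \cdot 35 = 39 + \frac{308}{3} = \frac{425}{3}$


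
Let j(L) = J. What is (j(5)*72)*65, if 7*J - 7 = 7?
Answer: 9360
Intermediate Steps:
J = 2 (J = 1 + (⅐)*7 = 1 + 1 = 2)
j(L) = 2
(j(5)*72)*65 = (2*72)*65 = 144*65 = 9360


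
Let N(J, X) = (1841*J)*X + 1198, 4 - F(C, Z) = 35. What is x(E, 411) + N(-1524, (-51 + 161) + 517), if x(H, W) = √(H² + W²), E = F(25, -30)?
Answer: -1759162670 + 29*√202 ≈ -1.7592e+9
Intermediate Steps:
F(C, Z) = -31 (F(C, Z) = 4 - 1*35 = 4 - 35 = -31)
N(J, X) = 1198 + 1841*J*X (N(J, X) = 1841*J*X + 1198 = 1198 + 1841*J*X)
E = -31
x(E, 411) + N(-1524, (-51 + 161) + 517) = √((-31)² + 411²) + (1198 + 1841*(-1524)*((-51 + 161) + 517)) = √(961 + 168921) + (1198 + 1841*(-1524)*(110 + 517)) = √169882 + (1198 + 1841*(-1524)*627) = 29*√202 + (1198 - 1759163868) = 29*√202 - 1759162670 = -1759162670 + 29*√202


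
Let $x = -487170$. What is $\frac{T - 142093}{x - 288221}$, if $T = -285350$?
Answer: $\frac{427443}{775391} \approx 0.55126$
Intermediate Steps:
$\frac{T - 142093}{x - 288221} = \frac{-285350 - 142093}{-487170 - 288221} = - \frac{427443}{-775391} = \left(-427443\right) \left(- \frac{1}{775391}\right) = \frac{427443}{775391}$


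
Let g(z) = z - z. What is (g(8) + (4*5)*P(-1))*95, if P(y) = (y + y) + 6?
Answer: 7600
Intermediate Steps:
g(z) = 0
P(y) = 6 + 2*y (P(y) = 2*y + 6 = 6 + 2*y)
(g(8) + (4*5)*P(-1))*95 = (0 + (4*5)*(6 + 2*(-1)))*95 = (0 + 20*(6 - 2))*95 = (0 + 20*4)*95 = (0 + 80)*95 = 80*95 = 7600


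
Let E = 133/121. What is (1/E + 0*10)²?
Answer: 14641/17689 ≈ 0.82769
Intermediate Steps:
E = 133/121 (E = 133*(1/121) = 133/121 ≈ 1.0992)
(1/E + 0*10)² = (1/(133/121) + 0*10)² = (121/133 + 0)² = (121/133)² = 14641/17689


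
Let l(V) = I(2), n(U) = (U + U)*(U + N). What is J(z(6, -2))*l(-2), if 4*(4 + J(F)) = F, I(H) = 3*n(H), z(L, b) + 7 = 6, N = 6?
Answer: -408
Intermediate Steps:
z(L, b) = -1 (z(L, b) = -7 + 6 = -1)
n(U) = 2*U*(6 + U) (n(U) = (U + U)*(U + 6) = (2*U)*(6 + U) = 2*U*(6 + U))
I(H) = 6*H*(6 + H) (I(H) = 3*(2*H*(6 + H)) = 6*H*(6 + H))
J(F) = -4 + F/4
l(V) = 96 (l(V) = 6*2*(6 + 2) = 6*2*8 = 96)
J(z(6, -2))*l(-2) = (-4 + (1/4)*(-1))*96 = (-4 - 1/4)*96 = -17/4*96 = -408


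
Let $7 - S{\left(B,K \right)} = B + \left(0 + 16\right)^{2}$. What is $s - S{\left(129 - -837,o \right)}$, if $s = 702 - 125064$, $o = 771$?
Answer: $-123147$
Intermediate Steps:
$S{\left(B,K \right)} = -249 - B$ ($S{\left(B,K \right)} = 7 - \left(B + \left(0 + 16\right)^{2}\right) = 7 - \left(B + 16^{2}\right) = 7 - \left(B + 256\right) = 7 - \left(256 + B\right) = -249 - B$)
$s = -124362$ ($s = 702 - 125064 = -124362$)
$s - S{\left(129 - -837,o \right)} = -124362 - \left(-249 - \left(129 - -837\right)\right) = -124362 - \left(-249 - \left(129 + 837\right)\right) = -124362 - \left(-249 - 966\right) = -124362 - -1215 = -124362 + 1215 = -123147$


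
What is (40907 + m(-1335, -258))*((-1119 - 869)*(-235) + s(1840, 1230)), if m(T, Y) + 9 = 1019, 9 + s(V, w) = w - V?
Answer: 19556837437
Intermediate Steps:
s(V, w) = -9 + w - V (s(V, w) = -9 + (w - V) = -9 + w - V)
m(T, Y) = 1010 (m(T, Y) = -9 + 1019 = 1010)
(40907 + m(-1335, -258))*((-1119 - 869)*(-235) + s(1840, 1230)) = (40907 + 1010)*((-1119 - 869)*(-235) + (-9 + 1230 - 1*1840)) = 41917*(-1988*(-235) + (-9 + 1230 - 1840)) = 41917*(467180 - 619) = 41917*466561 = 19556837437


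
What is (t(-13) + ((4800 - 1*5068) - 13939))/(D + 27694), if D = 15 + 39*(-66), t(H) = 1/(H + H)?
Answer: -369383/653510 ≈ -0.56523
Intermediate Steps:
t(H) = 1/(2*H)
D = -2559 (D = 15 - 2574 = -2559)
(t(-13) + ((4800 - 1*5068) - 13939))/(D + 27694) = ((½)/(-13) + ((4800 - 1*5068) - 13939))/(-2559 + 27694) = ((½)*(-1/13) + ((4800 - 5068) - 13939))/25135 = (-1/26 + (-268 - 13939))*(1/25135) = (-1/26 - 14207)*(1/25135) = -369383/26*1/25135 = -369383/653510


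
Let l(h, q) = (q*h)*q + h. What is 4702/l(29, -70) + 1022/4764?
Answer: 83828083/338551278 ≈ 0.24761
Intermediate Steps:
l(h, q) = h + h*q**2 (l(h, q) = (h*q)*q + h = h*q**2 + h = h + h*q**2)
4702/l(29, -70) + 1022/4764 = 4702/((29*(1 + (-70)**2))) + 1022/4764 = 4702/((29*(1 + 4900))) + 1022*(1/4764) = 4702/((29*4901)) + 511/2382 = 4702/142129 + 511/2382 = 83828083/338551278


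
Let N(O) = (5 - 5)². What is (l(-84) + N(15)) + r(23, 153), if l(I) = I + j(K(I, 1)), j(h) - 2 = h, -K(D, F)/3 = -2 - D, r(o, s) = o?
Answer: -305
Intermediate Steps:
K(D, F) = 6 + 3*D (K(D, F) = -3*(-2 - D) = 6 + 3*D)
N(O) = 0 (N(O) = 0² = 0)
j(h) = 2 + h
l(I) = 8 + 4*I (l(I) = I + (2 + (6 + 3*I)) = I + (8 + 3*I) = 8 + 4*I)
(l(-84) + N(15)) + r(23, 153) = ((8 + 4*(-84)) + 0) + 23 = ((8 - 336) + 0) + 23 = (-328 + 0) + 23 = -328 + 23 = -305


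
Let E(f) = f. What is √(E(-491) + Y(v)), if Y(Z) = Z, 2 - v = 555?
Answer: 6*I*√29 ≈ 32.311*I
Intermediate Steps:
v = -553 (v = 2 - 1*555 = 2 - 555 = -553)
√(E(-491) + Y(v)) = √(-491 - 553) = √(-1044) = 6*I*√29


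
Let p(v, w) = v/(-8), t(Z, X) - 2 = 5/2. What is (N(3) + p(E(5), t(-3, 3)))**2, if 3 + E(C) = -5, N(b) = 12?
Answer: 169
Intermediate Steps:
E(C) = -8 (E(C) = -3 - 5 = -8)
t(Z, X) = 9/2 (t(Z, X) = 2 + 5/2 = 9/2)
p(v, w) = -v/8 (p(v, w) = v*(-1/8) = -v/8)
(N(3) + p(E(5), t(-3, 3)))**2 = (12 - 1/8*(-8))**2 = (12 + 1)**2 = 13**2 = 169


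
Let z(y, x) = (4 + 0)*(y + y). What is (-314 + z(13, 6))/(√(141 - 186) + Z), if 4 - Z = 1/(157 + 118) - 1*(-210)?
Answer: 1635797625/1606369463 + 23821875*I*√5/1606369463 ≈ 1.0183 + 0.03316*I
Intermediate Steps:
z(y, x) = 8*y (z(y, x) = 4*(2*y) = 8*y)
Z = -56651/275 (Z = 4 - (1/(157 + 118) - 1*(-210)) = 4 - (1/275 + 210) = 4 - 1*57751/275 = 4 - 57751/275 = -56651/275 ≈ -206.00)
(-314 + z(13, 6))/(√(141 - 186) + Z) = (-314 + 8*13)/(√(141 - 186) - 56651/275) = (-314 + 104)/(√(-45) - 56651/275) = -210/(3*I*√5 - 56651/275) = -210/(-56651/275 + 3*I*√5)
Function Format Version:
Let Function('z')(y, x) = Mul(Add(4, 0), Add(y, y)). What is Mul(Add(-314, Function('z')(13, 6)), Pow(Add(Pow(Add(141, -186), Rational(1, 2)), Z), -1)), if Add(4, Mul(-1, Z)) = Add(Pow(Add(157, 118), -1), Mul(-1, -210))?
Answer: Add(Rational(1635797625, 1606369463), Mul(Rational(23821875, 1606369463), I, Pow(5, Rational(1, 2)))) ≈ Add(1.0183, Mul(0.033160, I))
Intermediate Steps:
Function('z')(y, x) = Mul(8, y) (Function('z')(y, x) = Mul(4, Mul(2, y)) = Mul(8, y))
Z = Rational(-56651, 275) (Z = Add(4, Mul(-1, Add(Pow(Add(157, 118), -1), Mul(-1, -210)))) = Add(4, Mul(-1, Add(Pow(275, -1), 210))) = Add(4, Mul(-1, Add(Rational(1, 275), 210))) = Add(4, Mul(-1, Rational(57751, 275))) = Add(4, Rational(-57751, 275)) = Rational(-56651, 275) ≈ -206.00)
Mul(Add(-314, Function('z')(13, 6)), Pow(Add(Pow(Add(141, -186), Rational(1, 2)), Z), -1)) = Mul(Add(-314, Mul(8, 13)), Pow(Add(Pow(Add(141, -186), Rational(1, 2)), Rational(-56651, 275)), -1)) = Mul(Add(-314, 104), Pow(Add(Pow(-45, Rational(1, 2)), Rational(-56651, 275)), -1)) = Mul(-210, Pow(Add(Mul(3, I, Pow(5, Rational(1, 2))), Rational(-56651, 275)), -1)) = Mul(-210, Pow(Add(Rational(-56651, 275), Mul(3, I, Pow(5, Rational(1, 2)))), -1))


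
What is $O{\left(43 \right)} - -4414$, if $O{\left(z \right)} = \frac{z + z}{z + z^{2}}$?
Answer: $\frac{97109}{22} \approx 4414.0$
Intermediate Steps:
$O{\left(z \right)} = \frac{2 z}{z + z^{2}}$
$O{\left(43 \right)} - -4414 = \frac{2}{1 + 43} - -4414 = \frac{2}{44} + 4414 = 2 \cdot \frac{1}{44} + 4414 = \frac{1}{22} + 4414 = \frac{97109}{22}$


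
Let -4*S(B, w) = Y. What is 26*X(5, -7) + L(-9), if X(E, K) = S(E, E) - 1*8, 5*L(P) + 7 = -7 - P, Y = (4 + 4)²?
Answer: -625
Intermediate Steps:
Y = 64 (Y = 8² = 64)
S(B, w) = -16 (S(B, w) = -¼*64 = -16)
L(P) = -14/5 - P/5 (L(P) = -7/5 + (-7 - P)/5 = -7/5 + (-7/5 - P/5) = -14/5 - P/5)
X(E, K) = -24 (X(E, K) = -16 - 1*8 = -16 - 8 = -24)
26*X(5, -7) + L(-9) = 26*(-24) + (-14/5 - ⅕*(-9)) = -624 + (-14/5 + 9/5) = -624 - 1 = -625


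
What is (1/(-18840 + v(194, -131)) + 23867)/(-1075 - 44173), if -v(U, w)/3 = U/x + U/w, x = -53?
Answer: -3119393789801/5913869799936 ≈ -0.52747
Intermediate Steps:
v(U, w) = 3*U/53 - 3*U/w (v(U, w) = -3*(U/(-53) + U/w) = -3*(U*(-1/53) + U/w) = -3*(-U/53 + U/w) = 3*U/53 - 3*U/w)
(1/(-18840 + v(194, -131)) + 23867)/(-1075 - 44173) = (1/(-18840 + (3/53)*194*(-53 - 131)/(-131)) + 23867)/(-1075 - 44173) = (1/(-18840 + (3/53)*194*(-1/131)*(-184)) + 23867)/(-45248) = (1/(-18840 + 107088/6943) + 23867)*(-1/45248) = (1/(-130699032/6943) + 23867)*(-1/45248) = (-6943/130699032 + 23867)*(-1/45248) = (3119393789801/130699032)*(-1/45248) = -3119393789801/5913869799936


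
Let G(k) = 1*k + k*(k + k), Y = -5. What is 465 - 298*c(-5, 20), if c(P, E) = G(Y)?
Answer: -12945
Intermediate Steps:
G(k) = k + 2*k² (G(k) = k + k*(2*k) = k + 2*k²)
c(P, E) = 45 (c(P, E) = -5*(1 + 2*(-5)) = -5*(1 - 10) = -5*(-9) = 45)
465 - 298*c(-5, 20) = 465 - 298*45 = 465 - 13410 = -12945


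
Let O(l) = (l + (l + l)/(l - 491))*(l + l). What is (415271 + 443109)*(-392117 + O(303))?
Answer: -8490461475560/47 ≈ -1.8065e+11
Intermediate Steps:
O(l) = 2*l*(l + 2*l/(-491 + l)) (O(l) = (l + (2*l)/(-491 + l))*(2*l) = (l + 2*l/(-491 + l))*(2*l) = 2*l*(l + 2*l/(-491 + l)))
(415271 + 443109)*(-392117 + O(303)) = (415271 + 443109)*(-392117 + 2*303²*(-489 + 303)/(-491 + 303)) = 858380*(-392117 + 2*91809*(-186)/(-188)) = 858380*(-392117 + 2*91809*(-1/188)*(-186)) = 858380*(-392117 + 8538237/47) = 858380*(-9891262/47) = -8490461475560/47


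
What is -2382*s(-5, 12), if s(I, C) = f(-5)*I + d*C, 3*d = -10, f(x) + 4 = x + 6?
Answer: 59550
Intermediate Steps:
f(x) = 2 + x (f(x) = -4 + (x + 6) = -4 + (6 + x) = 2 + x)
d = -10/3 (d = (⅓)*(-10) = -10/3 ≈ -3.3333)
s(I, C) = -3*I - 10*C/3 (s(I, C) = (2 - 5)*I - 10*C/3 = -3*I - 10*C/3)
-2382*s(-5, 12) = -2382*(-3*(-5) - 10/3*12) = -2382*(15 - 40) = -2382*(-25) = 59550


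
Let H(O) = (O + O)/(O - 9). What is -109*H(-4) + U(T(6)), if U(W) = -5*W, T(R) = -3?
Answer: -677/13 ≈ -52.077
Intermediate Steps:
H(O) = 2*O/(-9 + O) (H(O) = (2*O)/(-9 + O) = 2*O/(-9 + O))
-109*H(-4) + U(T(6)) = -218*(-4)/(-9 - 4) - 5*(-3) = -218*(-4)/(-13) + 15 = -218*(-4)*(-1)/13 + 15 = -109*8/13 + 15 = -872/13 + 15 = -677/13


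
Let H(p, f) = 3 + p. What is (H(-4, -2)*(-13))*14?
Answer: 182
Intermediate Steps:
(H(-4, -2)*(-13))*14 = ((3 - 4)*(-13))*14 = -1*(-13)*14 = 13*14 = 182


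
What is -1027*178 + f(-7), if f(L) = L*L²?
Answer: -183149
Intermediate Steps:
f(L) = L³
-1027*178 + f(-7) = -1027*178 + (-7)³ = -182806 - 343 = -183149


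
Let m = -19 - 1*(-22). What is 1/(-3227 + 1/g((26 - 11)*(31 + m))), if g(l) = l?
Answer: -510/1645769 ≈ -0.00030989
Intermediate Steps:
m = 3 (m = -19 + 22 = 3)
1/(-3227 + 1/g((26 - 11)*(31 + m))) = 1/(-3227 + 1/((26 - 11)*(31 + 3))) = 1/(-3227 + 1/(15*34)) = 1/(-3227 + 1/510) = 1/(-1645769/510) = -510/1645769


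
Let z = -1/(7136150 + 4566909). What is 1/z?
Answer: -11703059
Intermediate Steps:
z = -1/11703059 ≈ -8.5448e-8
1/z = 1/(-1/11703059) = -11703059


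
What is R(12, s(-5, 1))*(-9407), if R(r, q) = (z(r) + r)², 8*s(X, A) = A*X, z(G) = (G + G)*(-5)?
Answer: -109723248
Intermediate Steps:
z(G) = -10*G (z(G) = (2*G)*(-5) = -10*G)
s(X, A) = A*X/8 (s(X, A) = (A*X)/8 = A*X/8)
R(r, q) = 81*r² (R(r, q) = (-10*r + r)² = (-9*r)² = 81*r²)
R(12, s(-5, 1))*(-9407) = (81*12²)*(-9407) = (81*144)*(-9407) = 11664*(-9407) = -109723248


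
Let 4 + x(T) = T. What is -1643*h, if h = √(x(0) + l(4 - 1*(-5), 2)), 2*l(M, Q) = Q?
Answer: -1643*I*√3 ≈ -2845.8*I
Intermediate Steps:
x(T) = -4 + T
l(M, Q) = Q/2
h = I*√3 (h = √((-4 + 0) + (½)*2) = √(-4 + 1) = √(-3) = I*√3 ≈ 1.732*I)
-1643*h = -1643*I*√3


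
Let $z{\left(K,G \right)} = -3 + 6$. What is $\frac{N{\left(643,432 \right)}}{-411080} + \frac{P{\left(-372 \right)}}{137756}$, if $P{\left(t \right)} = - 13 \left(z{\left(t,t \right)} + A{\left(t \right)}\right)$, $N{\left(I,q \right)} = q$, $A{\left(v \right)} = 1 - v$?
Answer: $- \frac{64652176}{1769648015} \approx -0.036534$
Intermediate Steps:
$z{\left(K,G \right)} = 3$
$P{\left(t \right)} = -52 + 13 t$ ($P{\left(t \right)} = - 13 \left(3 - \left(-1 + t\right)\right) = - 13 \left(4 - t\right) = -52 + 13 t$)
$\frac{N{\left(643,432 \right)}}{-411080} + \frac{P{\left(-372 \right)}}{137756} = \frac{432}{-411080} + \frac{-52 + 13 \left(-372\right)}{137756} = 432 \left(- \frac{1}{411080}\right) + \left(-52 - 4836\right) \frac{1}{137756} = - \frac{54}{51385} - \frac{1222}{34439} = - \frac{64652176}{1769648015}$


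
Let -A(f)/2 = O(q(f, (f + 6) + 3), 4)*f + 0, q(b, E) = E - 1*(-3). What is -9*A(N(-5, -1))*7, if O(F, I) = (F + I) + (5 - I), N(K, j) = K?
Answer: -7560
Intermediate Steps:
q(b, E) = 3 + E (q(b, E) = E + 3 = 3 + E)
O(F, I) = 5 + F
A(f) = -2*f*(17 + f) (A(f) = -2*((5 + (3 + ((f + 6) + 3)))*f + 0) = -2*((5 + (3 + ((6 + f) + 3)))*f + 0) = -2*((5 + (3 + (9 + f)))*f + 0) = -2*((5 + (12 + f))*f + 0) = -2*((17 + f)*f + 0) = -2*(f*(17 + f) + 0) = -2*f*(17 + f))
-9*A(N(-5, -1))*7 = -(-18)*(-5)*(17 - 5)*7 = -(-18)*(-5)*12*7 = -9*120*7 = -1080*7 = -7560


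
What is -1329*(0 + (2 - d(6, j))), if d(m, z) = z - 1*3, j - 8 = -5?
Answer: -2658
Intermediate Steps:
j = 3 (j = 8 - 5 = 3)
d(m, z) = -3 + z (d(m, z) = z - 3 = -3 + z)
-1329*(0 + (2 - d(6, j))) = -1329*(0 + (2 - (-3 + 3))) = -1329*(0 + (2 - 1*0)) = -1329*(0 + (2 + 0)) = -1329*(0 + 2) = -2658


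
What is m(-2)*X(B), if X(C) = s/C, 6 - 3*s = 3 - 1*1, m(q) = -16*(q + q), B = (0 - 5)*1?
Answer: -256/15 ≈ -17.067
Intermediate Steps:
B = -5 (B = -5*1 = -5)
m(q) = -32*q
s = 4/3 (s = 2 - (3 - 1*1)/3 = 2 - (3 - 1)/3 = 2 - ⅓*2 = 2 - ⅔ = 4/3 ≈ 1.3333)
X(C) = 4/(3*C)
m(-2)*X(B) = (-32*(-2))*((4/3)/(-5)) = 64*((4/3)*(-⅕)) = 64*(-4/15) = -256/15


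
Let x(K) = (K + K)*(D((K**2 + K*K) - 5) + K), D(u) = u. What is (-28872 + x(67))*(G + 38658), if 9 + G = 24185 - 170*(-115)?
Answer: 97418091392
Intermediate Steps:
x(K) = 2*K*(-5 + K + 2*K**2) (x(K) = (K + K)*(((K**2 + K*K) - 5) + K) = (2*K)*(((K**2 + K**2) - 5) + K) = (2*K)*((2*K**2 - 5) + K) = (2*K)*((-5 + 2*K**2) + K) = (2*K)*(-5 + K + 2*K**2) = 2*K*(-5 + K + 2*K**2))
G = 43726 (G = -9 + (24185 - 170*(-115)) = -9 + (24185 - 1*(-19550)) = -9 + (24185 + 19550) = -9 + 43735 = 43726)
(-28872 + x(67))*(G + 38658) = (-28872 + 2*67*(-5 + 67 + 2*67**2))*(43726 + 38658) = (-28872 + 2*67*(-5 + 67 + 2*4489))*82384 = (-28872 + 2*67*(-5 + 67 + 8978))*82384 = (-28872 + 2*67*9040)*82384 = (-28872 + 1211360)*82384 = 1182488*82384 = 97418091392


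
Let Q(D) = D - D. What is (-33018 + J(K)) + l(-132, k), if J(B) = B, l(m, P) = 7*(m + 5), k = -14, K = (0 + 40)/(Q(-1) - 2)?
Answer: -33927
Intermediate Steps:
Q(D) = 0
K = -20 (K = (0 + 40)/(0 - 2) = 40/(-2) = 40*(-1/2) = -20)
l(m, P) = 35 + 7*m (l(m, P) = 7*(5 + m) = 35 + 7*m)
(-33018 + J(K)) + l(-132, k) = (-33018 - 20) + (35 + 7*(-132)) = -33038 + (35 - 924) = -33038 - 889 = -33927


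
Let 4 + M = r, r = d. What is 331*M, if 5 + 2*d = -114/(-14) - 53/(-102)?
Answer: -1025107/1428 ≈ -717.86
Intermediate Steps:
d = 2615/1428 (d = -5/2 + (-114/(-14) - 53/(-102))/2 = -5/2 + (-114*(-1/14) - 53*(-1/102))/2 = -5/2 + (57/7 + 53/102)/2 = -5/2 + (1/2)*(6185/714) = -5/2 + 6185/1428 = 2615/1428 ≈ 1.8312)
r = 2615/1428 ≈ 1.8312
M = -3097/1428 (M = -4 + 2615/1428 = -3097/1428 ≈ -2.1688)
331*M = 331*(-3097/1428) = -1025107/1428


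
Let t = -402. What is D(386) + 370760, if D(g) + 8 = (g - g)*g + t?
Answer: 370350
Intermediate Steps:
D(g) = -410 (D(g) = -8 + ((g - g)*g - 402) = -8 + (0*g - 402) = -8 + (0 - 402) = -8 - 402 = -410)
D(386) + 370760 = -410 + 370760 = 370350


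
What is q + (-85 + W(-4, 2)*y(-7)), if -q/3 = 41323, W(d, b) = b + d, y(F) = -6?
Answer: -124042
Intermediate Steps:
q = -123969 (q = -3*41323 = -123969)
q + (-85 + W(-4, 2)*y(-7)) = -123969 + (-85 + (2 - 4)*(-6)) = -123969 + (-85 - 2*(-6)) = -123969 + (-85 + 12) = -123969 - 73 = -124042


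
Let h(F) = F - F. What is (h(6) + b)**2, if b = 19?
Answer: 361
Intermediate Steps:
h(F) = 0
(h(6) + b)**2 = (0 + 19)**2 = 19**2 = 361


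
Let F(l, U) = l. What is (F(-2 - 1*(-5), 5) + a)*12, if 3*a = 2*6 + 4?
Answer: 100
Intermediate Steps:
a = 16/3 (a = (2*6 + 4)/3 = (12 + 4)/3 = (⅓)*16 = 16/3 ≈ 5.3333)
(F(-2 - 1*(-5), 5) + a)*12 = ((-2 - 1*(-5)) + 16/3)*12 = ((-2 + 5) + 16/3)*12 = (3 + 16/3)*12 = (25/3)*12 = 100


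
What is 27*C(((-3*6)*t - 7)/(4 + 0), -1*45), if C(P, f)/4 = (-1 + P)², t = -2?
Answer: 16875/4 ≈ 4218.8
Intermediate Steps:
C(P, f) = 4*(-1 + P)²
27*C(((-3*6)*t - 7)/(4 + 0), -1*45) = 27*(4*(-1 + (-3*6*(-2) - 7)/(4 + 0))²) = 27*(4*(-1 + (-18*(-2) - 7)/4)²) = 27*(4*(-1 + (36 - 7)*(¼))²) = 27*(4*(-1 + 29*(¼))²) = 27*(4*(-1 + 29/4)²) = 27*(4*(25/4)²) = 27*(4*(625/16)) = 27*(625/4) = 16875/4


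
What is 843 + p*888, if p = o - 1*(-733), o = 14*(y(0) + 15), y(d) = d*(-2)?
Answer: 838227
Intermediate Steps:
y(d) = -2*d
o = 210 (o = 14*(-2*0 + 15) = 14*(0 + 15) = 14*15 = 210)
p = 943 (p = 210 - 1*(-733) = 210 + 733 = 943)
843 + p*888 = 843 + 943*888 = 843 + 837384 = 838227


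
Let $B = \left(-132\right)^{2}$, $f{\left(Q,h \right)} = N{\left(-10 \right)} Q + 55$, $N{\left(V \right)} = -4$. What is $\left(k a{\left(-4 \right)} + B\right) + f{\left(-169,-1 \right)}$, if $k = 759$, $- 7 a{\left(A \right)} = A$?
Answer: $\frac{130121}{7} \approx 18589.0$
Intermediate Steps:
$a{\left(A \right)} = - \frac{A}{7}$
$f{\left(Q,h \right)} = 55 - 4 Q$ ($f{\left(Q,h \right)} = - 4 Q + 55 = 55 - 4 Q$)
$B = 17424$
$\left(k a{\left(-4 \right)} + B\right) + f{\left(-169,-1 \right)} = \left(759 \left(\left(- \frac{1}{7}\right) \left(-4\right)\right) + 17424\right) + \left(55 - -676\right) = \left(759 \cdot \frac{4}{7} + 17424\right) + \left(55 + 676\right) = \left(\frac{3036}{7} + 17424\right) + 731 = \frac{125004}{7} + 731 = \frac{130121}{7}$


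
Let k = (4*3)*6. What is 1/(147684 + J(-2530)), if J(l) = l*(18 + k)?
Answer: -1/80016 ≈ -1.2498e-5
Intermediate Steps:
k = 72 (k = 12*6 = 72)
J(l) = 90*l (J(l) = l*(18 + 72) = l*90 = 90*l)
1/(147684 + J(-2530)) = 1/(147684 + 90*(-2530)) = 1/(147684 - 227700) = 1/(-80016) = -1/80016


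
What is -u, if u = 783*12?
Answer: -9396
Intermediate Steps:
u = 9396
-u = -1*9396 = -9396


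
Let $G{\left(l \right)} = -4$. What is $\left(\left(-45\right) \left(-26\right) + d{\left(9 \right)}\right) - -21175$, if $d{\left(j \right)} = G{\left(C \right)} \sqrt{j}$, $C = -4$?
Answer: $22333$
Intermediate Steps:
$d{\left(j \right)} = - 4 \sqrt{j}$
$\left(\left(-45\right) \left(-26\right) + d{\left(9 \right)}\right) - -21175 = \left(\left(-45\right) \left(-26\right) - 4 \sqrt{9}\right) - -21175 = \left(1170 - 12\right) + 21175 = 1158 + 21175 = 22333$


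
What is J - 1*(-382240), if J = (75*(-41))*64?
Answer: 185440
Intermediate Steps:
J = -196800 (J = -3075*64 = -196800)
J - 1*(-382240) = -196800 - 1*(-382240) = -196800 + 382240 = 185440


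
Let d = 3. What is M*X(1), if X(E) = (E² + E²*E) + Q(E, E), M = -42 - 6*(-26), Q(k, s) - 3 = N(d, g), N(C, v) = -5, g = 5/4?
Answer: 0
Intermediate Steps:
g = 5/4 (g = 5*(¼) = 5/4 ≈ 1.2500)
Q(k, s) = -2 (Q(k, s) = 3 - 5 = -2)
M = 114 (M = -42 + 156 = 114)
X(E) = -2 + E² + E³ (X(E) = (E² + E²*E) - 2 = (E² + E³) - 2 = -2 + E² + E³)
M*X(1) = 114*(-2 + 1² + 1³) = 114*(-2 + 1 + 1) = 114*0 = 0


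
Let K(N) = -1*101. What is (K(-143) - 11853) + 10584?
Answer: -1370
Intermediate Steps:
K(N) = -101
(K(-143) - 11853) + 10584 = (-101 - 11853) + 10584 = -11954 + 10584 = -1370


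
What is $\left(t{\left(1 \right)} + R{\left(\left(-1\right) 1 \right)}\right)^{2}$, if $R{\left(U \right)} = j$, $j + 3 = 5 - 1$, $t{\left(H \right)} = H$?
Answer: $4$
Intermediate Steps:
$j = 1$ ($j = -3 + \left(5 - 1\right) = -3 + 4 = 1$)
$R{\left(U \right)} = 1$
$\left(t{\left(1 \right)} + R{\left(\left(-1\right) 1 \right)}\right)^{2} = \left(1 + 1\right)^{2} = 2^{2} = 4$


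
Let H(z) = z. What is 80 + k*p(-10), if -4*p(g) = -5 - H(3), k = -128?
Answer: -176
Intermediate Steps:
p(g) = 2 (p(g) = -(-5 - 1*3)/4 = -(-5 - 3)/4 = -¼*(-8) = 2)
80 + k*p(-10) = 80 - 128*2 = 80 - 256 = -176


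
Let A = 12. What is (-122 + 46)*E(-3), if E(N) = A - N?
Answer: -1140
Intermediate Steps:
E(N) = 12 - N
(-122 + 46)*E(-3) = (-122 + 46)*(12 - 1*(-3)) = -76*(12 + 3) = -76*15 = -1140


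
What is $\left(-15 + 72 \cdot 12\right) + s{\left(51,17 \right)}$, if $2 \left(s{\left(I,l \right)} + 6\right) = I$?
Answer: $\frac{1737}{2} \approx 868.5$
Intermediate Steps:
$s{\left(I,l \right)} = -6 + \frac{I}{2}$
$\left(-15 + 72 \cdot 12\right) + s{\left(51,17 \right)} = \left(-15 + 72 \cdot 12\right) + \left(-6 + \frac{1}{2} \cdot 51\right) = \left(-15 + 864\right) + \left(-6 + \frac{51}{2}\right) = 849 + \frac{39}{2} = \frac{1737}{2}$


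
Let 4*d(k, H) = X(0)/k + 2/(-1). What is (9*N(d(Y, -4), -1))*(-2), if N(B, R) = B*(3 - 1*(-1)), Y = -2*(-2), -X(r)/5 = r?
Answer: 36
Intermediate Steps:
X(r) = -5*r
Y = 4
d(k, H) = -1/2 (d(k, H) = ((-5*0)/k + 2/(-1))/4 = (0/k + 2*(-1))/4 = (0 - 2)/4 = (1/4)*(-2) = -1/2)
N(B, R) = 4*B (N(B, R) = B*(3 + 1) = B*4 = 4*B)
(9*N(d(Y, -4), -1))*(-2) = (9*(4*(-1/2)))*(-2) = (9*(-2))*(-2) = -18*(-2) = 36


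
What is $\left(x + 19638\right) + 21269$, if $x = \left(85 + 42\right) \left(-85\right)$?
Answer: $30112$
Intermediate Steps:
$x = -10795$ ($x = 127 \left(-85\right) = -10795$)
$\left(x + 19638\right) + 21269 = \left(-10795 + 19638\right) + 21269 = 8843 + 21269 = 30112$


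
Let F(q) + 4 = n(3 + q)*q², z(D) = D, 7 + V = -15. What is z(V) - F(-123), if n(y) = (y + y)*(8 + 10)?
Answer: 65357262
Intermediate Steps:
V = -22 (V = -7 - 15 = -22)
n(y) = 36*y (n(y) = (2*y)*18 = 36*y)
F(q) = -4 + q²*(108 + 36*q) (F(q) = -4 + (36*(3 + q))*q² = -4 + (108 + 36*q)*q² = -4 + q²*(108 + 36*q))
z(V) - F(-123) = -22 - (-4 + 36*(-123)²*(3 - 123)) = -22 - (-4 + 36*15129*(-120)) = -22 - (-4 - 65357280) = -22 - 1*(-65357284) = -22 + 65357284 = 65357262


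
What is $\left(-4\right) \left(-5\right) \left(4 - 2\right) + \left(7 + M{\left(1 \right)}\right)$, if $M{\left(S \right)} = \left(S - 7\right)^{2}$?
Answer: $83$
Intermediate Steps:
$M{\left(S \right)} = \left(-7 + S\right)^{2}$ ($M{\left(S \right)} = \left(S - 7\right)^{2} = \left(-7 + S\right)^{2}$)
$\left(-4\right) \left(-5\right) \left(4 - 2\right) + \left(7 + M{\left(1 \right)}\right) = \left(-4\right) \left(-5\right) \left(4 - 2\right) + \left(7 + \left(-7 + 1\right)^{2}\right) = 20 \left(4 - 2\right) + \left(7 + \left(-6\right)^{2}\right) = 20 \cdot 2 + \left(7 + 36\right) = 40 + 43 = 83$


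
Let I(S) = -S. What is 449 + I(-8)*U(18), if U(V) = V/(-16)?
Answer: 440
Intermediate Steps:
U(V) = -V/16 (U(V) = V*(-1/16) = -V/16)
449 + I(-8)*U(18) = 449 + (-1*(-8))*(-1/16*18) = 449 + 8*(-9/8) = 449 - 9 = 440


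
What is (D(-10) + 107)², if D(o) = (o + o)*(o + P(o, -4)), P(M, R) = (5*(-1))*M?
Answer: 480249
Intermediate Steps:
P(M, R) = -5*M
D(o) = -8*o² (D(o) = (o + o)*(o - 5*o) = (2*o)*(-4*o) = -8*o²)
(D(-10) + 107)² = (-8*(-10)² + 107)² = (-8*100 + 107)² = (-800 + 107)² = (-693)² = 480249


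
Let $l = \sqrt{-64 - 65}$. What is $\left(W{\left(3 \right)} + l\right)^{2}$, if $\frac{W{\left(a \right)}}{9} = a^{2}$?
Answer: $\left(81 + i \sqrt{129}\right)^{2} \approx 6432.0 + 1840.0 i$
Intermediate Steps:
$W{\left(a \right)} = 9 a^{2}$
$l = i \sqrt{129}$ ($l = \sqrt{-129} = i \sqrt{129} \approx 11.358 i$)
$\left(W{\left(3 \right)} + l\right)^{2} = \left(9 \cdot 3^{2} + i \sqrt{129}\right)^{2} = \left(9 \cdot 9 + i \sqrt{129}\right)^{2} = \left(81 + i \sqrt{129}\right)^{2}$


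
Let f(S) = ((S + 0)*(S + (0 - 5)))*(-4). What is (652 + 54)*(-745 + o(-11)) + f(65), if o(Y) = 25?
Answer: -523920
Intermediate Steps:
f(S) = -4*S*(-5 + S) (f(S) = (S*(S - 5))*(-4) = (S*(-5 + S))*(-4) = -4*S*(-5 + S))
(652 + 54)*(-745 + o(-11)) + f(65) = (652 + 54)*(-745 + 25) + 4*65*(5 - 1*65) = 706*(-720) + 4*65*(5 - 65) = -508320 + 4*65*(-60) = -508320 - 15600 = -523920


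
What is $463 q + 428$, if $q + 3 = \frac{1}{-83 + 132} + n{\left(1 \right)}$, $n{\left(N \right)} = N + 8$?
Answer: $\frac{157557}{49} \approx 3215.4$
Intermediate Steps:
$n{\left(N \right)} = 8 + N$
$q = \frac{295}{49}$ ($q = -3 + \left(\frac{1}{-83 + 132} + \left(8 + 1\right)\right) = -3 + \left(\frac{1}{49} + 9\right) = -3 + \frac{442}{49} = \frac{295}{49} \approx 6.0204$)
$463 q + 428 = 463 \cdot \frac{295}{49} + 428 = \frac{136585}{49} + 428 = \frac{157557}{49}$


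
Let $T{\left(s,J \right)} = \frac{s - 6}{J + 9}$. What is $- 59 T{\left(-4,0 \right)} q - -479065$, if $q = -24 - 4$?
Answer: $\frac{4295065}{9} \approx 4.7723 \cdot 10^{5}$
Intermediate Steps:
$q = -28$ ($q = -24 - 4 = -28$)
$T{\left(s,J \right)} = \frac{-6 + s}{9 + J}$
$- 59 T{\left(-4,0 \right)} q - -479065 = - 59 \frac{-6 - 4}{9 + 0} \left(-28\right) - -479065 = - 59 \cdot \frac{1}{9} \left(-10\right) \left(-28\right) + 479065 = \left(-59\right) \left(- \frac{10}{9}\right) \left(-28\right) + 479065 = \frac{590}{9} \left(-28\right) + 479065 = - \frac{16520}{9} + 479065 = \frac{4295065}{9}$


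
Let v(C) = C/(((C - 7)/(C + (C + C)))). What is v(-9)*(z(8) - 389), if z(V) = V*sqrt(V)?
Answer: 94527/16 - 243*sqrt(2) ≈ 5564.3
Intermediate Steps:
z(V) = V**(3/2)
v(C) = 3*C**2/(-7 + C) (v(C) = C/(((-7 + C)/(C + 2*C))) = C/(((-7 + C)/((3*C)))) = C/(((-7 + C)*(1/(3*C)))) = C/(((-7 + C)/(3*C))) = C*(3*C/(-7 + C)) = 3*C**2/(-7 + C))
v(-9)*(z(8) - 389) = (3*(-9)**2/(-7 - 9))*(8**(3/2) - 389) = (3*81/(-16))*(16*sqrt(2) - 389) = (3*81*(-1/16))*(-389 + 16*sqrt(2)) = -243*(-389 + 16*sqrt(2))/16 = 94527/16 - 243*sqrt(2)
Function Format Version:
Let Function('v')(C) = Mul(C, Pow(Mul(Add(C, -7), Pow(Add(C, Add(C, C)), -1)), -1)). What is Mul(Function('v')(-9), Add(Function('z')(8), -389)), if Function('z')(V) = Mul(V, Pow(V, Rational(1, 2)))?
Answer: Add(Rational(94527, 16), Mul(-243, Pow(2, Rational(1, 2)))) ≈ 5564.3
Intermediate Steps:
Function('z')(V) = Pow(V, Rational(3, 2))
Function('v')(C) = Mul(3, Pow(C, 2), Pow(Add(-7, C), -1)) (Function('v')(C) = Mul(C, Pow(Mul(Add(-7, C), Pow(Add(C, Mul(2, C)), -1)), -1)) = Mul(C, Pow(Mul(Add(-7, C), Pow(Mul(3, C), -1)), -1)) = Mul(C, Pow(Mul(Add(-7, C), Mul(Rational(1, 3), Pow(C, -1))), -1)) = Mul(C, Pow(Mul(Rational(1, 3), Pow(C, -1), Add(-7, C)), -1)) = Mul(C, Mul(3, C, Pow(Add(-7, C), -1))) = Mul(3, Pow(C, 2), Pow(Add(-7, C), -1)))
Mul(Function('v')(-9), Add(Function('z')(8), -389)) = Mul(Mul(3, Pow(-9, 2), Pow(Add(-7, -9), -1)), Add(Pow(8, Rational(3, 2)), -389)) = Mul(Mul(3, 81, Pow(-16, -1)), Add(Mul(16, Pow(2, Rational(1, 2))), -389)) = Mul(Mul(3, 81, Rational(-1, 16)), Add(-389, Mul(16, Pow(2, Rational(1, 2))))) = Mul(Rational(-243, 16), Add(-389, Mul(16, Pow(2, Rational(1, 2))))) = Add(Rational(94527, 16), Mul(-243, Pow(2, Rational(1, 2))))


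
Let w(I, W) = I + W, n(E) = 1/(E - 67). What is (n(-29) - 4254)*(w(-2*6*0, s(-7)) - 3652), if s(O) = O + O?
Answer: 249523235/16 ≈ 1.5595e+7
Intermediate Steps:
n(E) = 1/(-67 + E)
s(O) = 2*O
(n(-29) - 4254)*(w(-2*6*0, s(-7)) - 3652) = (1/(-67 - 29) - 4254)*((-2*6*0 + 2*(-7)) - 3652) = (1/(-96) - 4254)*((-12*0 - 14) - 3652) = (-1/96 - 4254)*((0 - 14) - 3652) = -408385*(-14 - 3652)/96 = -408385/96*(-3666) = 249523235/16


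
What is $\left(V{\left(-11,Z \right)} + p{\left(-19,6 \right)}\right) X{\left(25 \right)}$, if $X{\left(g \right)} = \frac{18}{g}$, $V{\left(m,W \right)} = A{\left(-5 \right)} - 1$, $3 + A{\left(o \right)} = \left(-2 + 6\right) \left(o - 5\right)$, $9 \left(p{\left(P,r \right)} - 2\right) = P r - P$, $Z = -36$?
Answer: $- \frac{946}{25} \approx -37.84$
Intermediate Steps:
$p{\left(P,r \right)} = 2 - \frac{P}{9} + \frac{P r}{9}$ ($p{\left(P,r \right)} = 2 + \frac{P r - P}{9} = 2 + \frac{- P + P r}{9} = 2 + \left(- \frac{P}{9} + \frac{P r}{9}\right) = 2 - \frac{P}{9} + \frac{P r}{9}$)
$A{\left(o \right)} = -23 + 4 o$ ($A{\left(o \right)} = -3 + \left(-2 + 6\right) \left(o - 5\right) = -3 + 4 \left(-5 + o\right) = -3 + \left(-20 + 4 o\right) = -23 + 4 o$)
$V{\left(m,W \right)} = -44$ ($V{\left(m,W \right)} = \left(-23 + 4 \left(-5\right)\right) - 1 = \left(-23 - 20\right) - 1 = -43 - 1 = -44$)
$\left(V{\left(-11,Z \right)} + p{\left(-19,6 \right)}\right) X{\left(25 \right)} = \left(-44 + \left(2 - - \frac{19}{9} + \frac{1}{9} \left(-19\right) 6\right)\right) \frac{18}{25} = \left(-44 + \left(2 + \frac{19}{9} - \frac{38}{3}\right)\right) 18 \cdot \frac{1}{25} = \left(-44 - \frac{77}{9}\right) \frac{18}{25} = \left(- \frac{473}{9}\right) \frac{18}{25} = - \frac{946}{25}$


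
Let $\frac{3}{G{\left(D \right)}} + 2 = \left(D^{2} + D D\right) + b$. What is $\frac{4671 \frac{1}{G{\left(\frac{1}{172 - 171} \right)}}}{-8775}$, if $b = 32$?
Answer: $- \frac{5536}{975} \approx -5.6779$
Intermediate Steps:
$G{\left(D \right)} = \frac{3}{30 + 2 D^{2}}$ ($G{\left(D \right)} = \frac{3}{-2 + \left(\left(D^{2} + D D\right) + 32\right)} = \frac{3}{-2 + \left(\left(D^{2} + D^{2}\right) + 32\right)} = \frac{3}{-2 + \left(2 D^{2} + 32\right)} = \frac{3}{-2 + \left(32 + 2 D^{2}\right)} = \frac{3}{30 + 2 D^{2}}$)
$\frac{4671 \frac{1}{G{\left(\frac{1}{172 - 171} \right)}}}{-8775} = \frac{4671 \frac{1}{\frac{3}{2} \frac{1}{15 + \left(\frac{1}{172 - 171}\right)^{2}}}}{-8775} = \frac{4671}{\frac{3}{2} \frac{1}{15 + \left(1^{-1}\right)^{2}}} \left(- \frac{1}{8775}\right) = \frac{4671}{\frac{3}{2} \frac{1}{15 + 1^{2}}} \left(- \frac{1}{8775}\right) = \frac{4671}{\frac{3}{2} \frac{1}{15 + 1}} \left(- \frac{1}{8775}\right) = \frac{4671}{\frac{3}{2} \cdot \frac{1}{16}} \left(- \frac{1}{8775}\right) = \frac{4671}{\frac{3}{32}} \left(- \frac{1}{8775}\right) = 4671 \cdot \frac{32}{3} \left(- \frac{1}{8775}\right) = 49824 \left(- \frac{1}{8775}\right) = - \frac{5536}{975}$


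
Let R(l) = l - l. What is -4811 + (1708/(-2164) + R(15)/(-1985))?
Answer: -2603178/541 ≈ -4811.8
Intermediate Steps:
R(l) = 0
-4811 + (1708/(-2164) + R(15)/(-1985)) = -4811 + (1708/(-2164) + 0/(-1985)) = -4811 + (1708*(-1/2164) + 0*(-1/1985)) = -4811 + (-427/541 + 0) = -4811 - 427/541 = -2603178/541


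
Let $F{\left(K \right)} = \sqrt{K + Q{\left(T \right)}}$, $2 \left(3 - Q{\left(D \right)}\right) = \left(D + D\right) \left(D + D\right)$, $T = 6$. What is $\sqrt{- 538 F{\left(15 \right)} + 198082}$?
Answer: $\sqrt{198082 - 1614 i \sqrt{6}} \approx 445.09 - 4.441 i$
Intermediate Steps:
$Q{\left(D \right)} = 3 - 2 D^{2}$ ($Q{\left(D \right)} = 3 - \frac{\left(D + D\right) \left(D + D\right)}{2} = 3 - \frac{2 D 2 D}{2} = 3 - \frac{4 D^{2}}{2} = 3 - 2 D^{2}$)
$F{\left(K \right)} = \sqrt{-69 + K}$ ($F{\left(K \right)} = \sqrt{K + \left(3 - 2 \cdot 6^{2}\right)} = \sqrt{K + \left(3 - 72\right)} = \sqrt{K - 69} = \sqrt{-69 + K}$)
$\sqrt{- 538 F{\left(15 \right)} + 198082} = \sqrt{- 538 \sqrt{-69 + 15} + 198082} = \sqrt{- 538 \sqrt{-54} + 198082} = \sqrt{- 538 \cdot 3 i \sqrt{6} + 198082} = \sqrt{- 1614 i \sqrt{6} + 198082} = \sqrt{198082 - 1614 i \sqrt{6}}$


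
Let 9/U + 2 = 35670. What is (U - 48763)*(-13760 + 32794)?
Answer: -16552715149975/17834 ≈ -9.2815e+8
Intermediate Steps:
U = 9/35668 (U = 9/(-2 + 35670) = 9/35668 ≈ 0.00025233)
(U - 48763)*(-13760 + 32794) = (9/35668 - 48763)*(-13760 + 32794) = -1739278675/35668*19034 = -16552715149975/17834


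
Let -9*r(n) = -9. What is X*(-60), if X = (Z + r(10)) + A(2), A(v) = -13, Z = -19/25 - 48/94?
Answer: 187116/235 ≈ 796.24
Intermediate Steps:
Z = -1493/1175 (Z = -19*1/25 - 48*1/94 = -19/25 - 24/47 = -1493/1175 ≈ -1.2706)
r(n) = 1 (r(n) = -⅑*(-9) = 1)
X = -15593/1175 (X = (-1493/1175 + 1) - 13 = -318/1175 - 13 = -15593/1175 ≈ -13.271)
X*(-60) = -15593/1175*(-60) = 187116/235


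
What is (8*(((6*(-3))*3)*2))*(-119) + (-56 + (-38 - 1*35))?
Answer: 102687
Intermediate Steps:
(8*(((6*(-3))*3)*2))*(-119) + (-56 + (-38 - 1*35)) = (8*(-18*3*2))*(-119) + (-56 + (-38 - 35)) = (8*(-54*2))*(-119) + (-56 - 73) = (8*(-108))*(-119) - 129 = -864*(-119) - 129 = 102816 - 129 = 102687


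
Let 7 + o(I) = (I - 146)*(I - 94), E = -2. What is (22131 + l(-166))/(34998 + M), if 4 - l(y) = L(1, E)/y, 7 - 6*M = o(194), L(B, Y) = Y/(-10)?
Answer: 55116153/85158830 ≈ 0.64722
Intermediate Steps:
o(I) = -7 + (-146 + I)*(-94 + I) (o(I) = -7 + (I - 146)*(I - 94) = -7 + (-146 + I)*(-94 + I))
L(B, Y) = -Y/10 (L(B, Y) = Y*(-1/10) = -Y/10)
M = -2393/3 (M = 7/6 - (13717 + 194**2 - 240*194)/6 = 7/6 - (13717 + 37636 - 46560)/6 = 7/6 - 1/6*4793 = 7/6 - 4793/6 = -2393/3 ≈ -797.67)
l(y) = 4 - 1/(5*y) (l(y) = 4 - (-1/10*(-2))/y = 4 - 1/(5*y))
(22131 + l(-166))/(34998 + M) = (22131 + (4 - 1/5/(-166)))/(34998 - 2393/3) = (22131 + (4 - 1/5*(-1/166)))/(102601/3) = (22131 + (4 + 1/830))*(3/102601) = (22131 + 3321/830)*(3/102601) = (18372051/830)*(3/102601) = 55116153/85158830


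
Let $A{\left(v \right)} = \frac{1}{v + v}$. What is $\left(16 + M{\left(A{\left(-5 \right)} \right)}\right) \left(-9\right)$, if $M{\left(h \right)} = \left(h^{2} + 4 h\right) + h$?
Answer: $- \frac{13959}{100} \approx -139.59$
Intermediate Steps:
$A{\left(v \right)} = \frac{1}{2 v}$
$M{\left(h \right)} = h^{2} + 5 h$
$\left(16 + M{\left(A{\left(-5 \right)} \right)}\right) \left(-9\right) = \left(16 + \frac{1}{2 \left(-5\right)} \left(5 + \frac{1}{2 \left(-5\right)}\right)\right) \left(-9\right) = \left(16 + \frac{1}{2} \left(- \frac{1}{5}\right) \left(5 + \frac{1}{2} \left(- \frac{1}{5}\right)\right)\right) \left(-9\right) = \left(16 - \frac{5 - \frac{1}{10}}{10}\right) \left(-9\right) = \left(16 - \frac{49}{100}\right) \left(-9\right) = \frac{1551}{100} \left(-9\right) = - \frac{13959}{100}$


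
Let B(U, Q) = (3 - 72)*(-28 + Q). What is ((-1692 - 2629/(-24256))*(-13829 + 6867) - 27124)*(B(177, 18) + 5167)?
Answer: 834775594313187/12128 ≈ 6.8830e+10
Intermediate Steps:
B(U, Q) = 1932 - 69*Q (B(U, Q) = -69*(-28 + Q) = 1932 - 69*Q)
((-1692 - 2629/(-24256))*(-13829 + 6867) - 27124)*(B(177, 18) + 5167) = ((-1692 - 2629/(-24256))*(-13829 + 6867) - 27124)*((1932 - 69*18) + 5167) = ((-1692 - 2629*(-1/24256))*(-6962) - 27124)*((1932 - 1242) + 5167) = ((-1692 + 2629/24256)*(-6962) - 27124)*(690 + 5167) = (-41038523/24256*(-6962) - 27124)*5857 = (142855098563/12128 - 27124)*5857 = (142526138691/12128)*5857 = 834775594313187/12128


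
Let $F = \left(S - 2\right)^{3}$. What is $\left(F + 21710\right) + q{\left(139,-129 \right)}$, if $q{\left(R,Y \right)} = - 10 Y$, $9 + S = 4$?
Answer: $22657$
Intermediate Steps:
$S = -5$ ($S = -9 + 4 = -5$)
$F = -343$ ($F = \left(-5 - 2\right)^{3} = \left(-7\right)^{3} = -343$)
$\left(F + 21710\right) + q{\left(139,-129 \right)} = \left(-343 + 21710\right) - -1290 = 21367 + 1290 = 22657$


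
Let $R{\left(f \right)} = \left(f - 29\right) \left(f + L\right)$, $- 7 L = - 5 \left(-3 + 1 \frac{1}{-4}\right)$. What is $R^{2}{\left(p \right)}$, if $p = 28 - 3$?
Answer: $\frac{403225}{49} \approx 8229.1$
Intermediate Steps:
$L = - \frac{65}{28}$ ($L = - \frac{\left(-5\right) \left(-3 + 1 \frac{1}{-4}\right)}{7} = - \frac{\left(-5\right) \left(-3 + 1 \left(- \frac{1}{4}\right)\right)}{7} = - \frac{\left(-5\right) \left(-3 - \frac{1}{4}\right)}{7} = - \frac{\left(-5\right) \left(- \frac{13}{4}\right)}{7} = \left(- \frac{1}{7}\right) \frac{65}{4} = - \frac{65}{28} \approx -2.3214$)
$p = 25$
$R{\left(f \right)} = \left(-29 + f\right) \left(- \frac{65}{28} + f\right)$ ($R{\left(f \right)} = \left(f - 29\right) \left(f - \frac{65}{28}\right) = \left(-29 + f\right) \left(- \frac{65}{28} + f\right)$)
$R^{2}{\left(p \right)} = \left(\frac{1885}{28} + 25^{2} - \frac{21925}{28}\right)^{2} = \left(\frac{1885}{28} + 625 - \frac{21925}{28}\right)^{2} = \left(- \frac{635}{7}\right)^{2} = \frac{403225}{49}$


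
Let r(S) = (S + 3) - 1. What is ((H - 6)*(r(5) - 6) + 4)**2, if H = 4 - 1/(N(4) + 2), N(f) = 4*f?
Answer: 1225/324 ≈ 3.7809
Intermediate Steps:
r(S) = 2 + S (r(S) = (3 + S) - 1 = 2 + S)
H = 71/18 (H = 4 - 1/(4*4 + 2) = 4 - 1/(16 + 2) = 4 - 1/18 = 71/18 ≈ 3.9444)
((H - 6)*(r(5) - 6) + 4)**2 = ((71/18 - 6)*((2 + 5) - 6) + 4)**2 = (-37*(7 - 6)/18 + 4)**2 = (-37/18*1 + 4)**2 = (-37/18 + 4)**2 = (35/18)**2 = 1225/324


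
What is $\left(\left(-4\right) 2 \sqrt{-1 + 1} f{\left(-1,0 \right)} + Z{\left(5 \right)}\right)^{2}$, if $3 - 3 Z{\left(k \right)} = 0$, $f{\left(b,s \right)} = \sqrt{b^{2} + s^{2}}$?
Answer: $1$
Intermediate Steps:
$Z{\left(k \right)} = 1$ ($Z{\left(k \right)} = 1 - 0 = 1 + 0 = 1$)
$\left(\left(-4\right) 2 \sqrt{-1 + 1} f{\left(-1,0 \right)} + Z{\left(5 \right)}\right)^{2} = \left(\left(-4\right) 2 \sqrt{-1 + 1} \sqrt{\left(-1\right)^{2} + 0^{2}} + 1\right)^{2} = \left(- 8 \sqrt{0} \sqrt{1 + 0} + 1\right)^{2} = \left(\left(-8\right) 0 \sqrt{1} + 1\right)^{2} = \left(0 \cdot 1 + 1\right)^{2} = \left(0 + 1\right)^{2} = 1^{2} = 1$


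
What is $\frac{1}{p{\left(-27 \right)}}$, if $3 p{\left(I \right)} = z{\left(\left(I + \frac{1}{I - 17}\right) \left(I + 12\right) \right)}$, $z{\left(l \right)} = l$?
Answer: $\frac{44}{5945} \approx 0.0074012$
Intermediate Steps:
$p{\left(I \right)} = \frac{\left(12 + I\right) \left(I + \frac{1}{-17 + I}\right)}{3}$ ($p{\left(I \right)} = \frac{\left(I + \frac{1}{I - 17}\right) \left(I + 12\right)}{3} = \frac{\left(I + \frac{1}{-17 + I}\right) \left(12 + I\right)}{3} = \frac{\left(12 + I\right) \left(I + \frac{1}{-17 + I}\right)}{3}$)
$\frac{1}{p{\left(-27 \right)}} = \frac{1}{\frac{1}{3} \frac{1}{-17 - 27} \left(12 - 27 - 27 \left(-17 - 27\right) \left(12 - 27\right)\right)} = \frac{1}{\frac{1}{3} \frac{1}{-44} \left(12 - 27 - \left(-1188\right) \left(-15\right)\right)} = \frac{1}{\frac{1}{3} \left(- \frac{1}{44}\right) \left(12 - 27 - 17820\right)} = \frac{1}{\frac{1}{3} \left(- \frac{1}{44}\right) \left(-17835\right)} = \frac{1}{\frac{5945}{44}} = \frac{44}{5945}$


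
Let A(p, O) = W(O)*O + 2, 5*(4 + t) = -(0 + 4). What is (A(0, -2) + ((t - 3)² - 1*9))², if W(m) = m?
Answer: 2090916/625 ≈ 3345.5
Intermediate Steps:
t = -24/5 (t = -4 + (-(0 + 4))/5 = -4 + (-1*4)/5 = -4 + (⅕)*(-4) = -4 - ⅘ = -24/5 ≈ -4.8000)
A(p, O) = 2 + O² (A(p, O) = O*O + 2 = O² + 2 = 2 + O²)
(A(0, -2) + ((t - 3)² - 1*9))² = ((2 + (-2)²) + ((-24/5 - 3)² - 1*9))² = ((2 + 4) + ((-39/5)² - 9))² = (6 + (1521/25 - 9))² = (6 + 1296/25)² = (1446/25)² = 2090916/625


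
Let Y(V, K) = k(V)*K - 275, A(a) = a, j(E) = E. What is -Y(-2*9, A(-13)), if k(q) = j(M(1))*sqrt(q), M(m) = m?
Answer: 275 + 39*I*sqrt(2) ≈ 275.0 + 55.154*I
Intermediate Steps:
k(q) = sqrt(q) (k(q) = 1*sqrt(q) = sqrt(q))
Y(V, K) = -275 + K*sqrt(V) (Y(V, K) = sqrt(V)*K - 275 = K*sqrt(V) - 275 = -275 + K*sqrt(V))
-Y(-2*9, A(-13)) = -(-275 - 13*3*I*sqrt(2)) = -(-275 - 39*I*sqrt(2)) = 275 + 39*I*sqrt(2)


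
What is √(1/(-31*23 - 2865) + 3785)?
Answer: √48455884362/3578 ≈ 61.522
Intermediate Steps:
√(1/(-31*23 - 2865) + 3785) = √(1/(-713 - 2865) + 3785) = √(1/(-3578) + 3785) = √(-1/3578 + 3785) = √(13542729/3578) = √48455884362/3578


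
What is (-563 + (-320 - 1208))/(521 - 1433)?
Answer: 697/304 ≈ 2.2928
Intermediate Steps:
(-563 + (-320 - 1208))/(521 - 1433) = (-563 - 1528)/(-912) = -2091*(-1/912) = 697/304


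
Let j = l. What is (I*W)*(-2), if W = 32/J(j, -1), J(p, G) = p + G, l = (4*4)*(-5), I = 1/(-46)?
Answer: -32/1863 ≈ -0.017177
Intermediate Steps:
I = -1/46 ≈ -0.021739
l = -80 (l = 16*(-5) = -80)
j = -80
J(p, G) = G + p
W = -32/81 (W = 32/(-1 - 80) = 32/(-81) = 32*(-1/81) = -32/81 ≈ -0.39506)
(I*W)*(-2) = -1/46*(-32/81)*(-2) = (16/1863)*(-2) = -32/1863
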